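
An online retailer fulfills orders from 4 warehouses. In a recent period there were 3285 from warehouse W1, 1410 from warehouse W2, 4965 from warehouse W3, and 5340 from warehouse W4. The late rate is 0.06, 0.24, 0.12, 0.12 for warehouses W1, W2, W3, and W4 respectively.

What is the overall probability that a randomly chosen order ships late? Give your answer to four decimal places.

0.1181

Total: 3285 + 1410 + 4965 + 5340 = 15000.
P(W1) = 3285/15000 = 0.219. P(W2) = 1410/15000 = 0.094. P(W3) = 4965/15000 = 0.331. P(W4) = 5340/15000 = 0.356.
P(L) = P(L|W1)·P(W1) + P(L|W2)·P(W2) + P(L|W3)·P(W3) + P(L|W4)·P(W4)
      = 0.06·0.219 + 0.24·0.094 + 0.12·0.331 + 0.12·0.356
      = 0.01314 + 0.02256 + 0.03972 + 0.04272 = 0.11814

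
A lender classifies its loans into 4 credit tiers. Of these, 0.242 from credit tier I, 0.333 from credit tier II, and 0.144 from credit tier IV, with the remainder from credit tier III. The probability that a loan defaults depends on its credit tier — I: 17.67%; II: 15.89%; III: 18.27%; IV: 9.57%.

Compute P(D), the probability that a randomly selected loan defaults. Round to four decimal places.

P(III) = 1 − (0.242 + 0.333 + 0.144) = 0.281.
Using total probability over the partition,
P(D) = P(D|I)·P(I) + P(D|II)·P(II) + P(D|III)·P(III) + P(D|IV)·P(IV)
      = 0.1767·0.242 + 0.1589·0.333 + 0.1827·0.281 + 0.0957·0.144
      = 0.0427614 + 0.0529137 + 0.0513387 + 0.0137808 = 0.1607946

0.1608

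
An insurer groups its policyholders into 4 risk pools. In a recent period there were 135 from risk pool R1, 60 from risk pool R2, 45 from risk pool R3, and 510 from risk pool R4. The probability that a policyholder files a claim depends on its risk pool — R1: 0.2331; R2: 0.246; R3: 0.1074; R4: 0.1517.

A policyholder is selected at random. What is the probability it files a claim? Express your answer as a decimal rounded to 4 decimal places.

P(C) ≈ 0.1712

Total: 135 + 60 + 45 + 510 = 750.
P(R1) = 135/750 = 0.18. P(R2) = 60/750 = 0.08. P(R3) = 45/750 = 0.06. P(R4) = 510/750 = 0.68.
P(C) = P(C|R1)·P(R1) + P(C|R2)·P(R2) + P(C|R3)·P(R3) + P(C|R4)·P(R4)
      = 0.2331·0.18 + 0.246·0.08 + 0.1074·0.06 + 0.1517·0.68
      = 0.041958 + 0.01968 + 0.006444 + 0.103156 = 0.171238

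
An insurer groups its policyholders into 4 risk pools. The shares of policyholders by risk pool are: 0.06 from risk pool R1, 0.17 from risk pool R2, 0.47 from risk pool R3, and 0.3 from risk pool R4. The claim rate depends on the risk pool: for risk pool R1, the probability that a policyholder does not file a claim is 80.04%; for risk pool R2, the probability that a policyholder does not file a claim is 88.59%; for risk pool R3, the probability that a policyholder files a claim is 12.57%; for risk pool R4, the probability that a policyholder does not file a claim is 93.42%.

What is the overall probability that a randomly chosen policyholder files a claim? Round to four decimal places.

P(C) ≈ 0.1102

P(C|R1) = 1 − 0.8004 = 0.1996.
P(C|R2) = 1 − 0.8859 = 0.1141.
P(C|R4) = 1 − 0.9342 = 0.0658.
P(C) = P(C|R1)·P(R1) + P(C|R2)·P(R2) + P(C|R3)·P(R3) + P(C|R4)·P(R4)
      = 0.1996·0.06 + 0.1141·0.17 + 0.1257·0.47 + 0.0658·0.3
      = 0.011976 + 0.019397 + 0.059079 + 0.01974 = 0.110192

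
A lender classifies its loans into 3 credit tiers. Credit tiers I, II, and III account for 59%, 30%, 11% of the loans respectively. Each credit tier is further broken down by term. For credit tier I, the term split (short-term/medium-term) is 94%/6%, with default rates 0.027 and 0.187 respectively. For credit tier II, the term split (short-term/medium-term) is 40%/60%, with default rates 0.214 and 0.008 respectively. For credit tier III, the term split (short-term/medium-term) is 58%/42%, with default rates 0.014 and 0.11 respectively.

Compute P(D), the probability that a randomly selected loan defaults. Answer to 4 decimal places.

P(D|I) = 0.94·0.027 + 0.06·0.187 = 0.02538 + 0.01122 = 0.0366
P(D|II) = 0.4·0.214 + 0.6·0.008 = 0.0856 + 0.0048 = 0.0904
P(D|III) = 0.58·0.014 + 0.42·0.11 = 0.00812 + 0.0462 = 0.05432
Then overall,
P(D) = 0.59·0.0366 + 0.3·0.0904 + 0.11·0.05432
      = 0.021594 + 0.02712 + 0.0059752 = 0.0546892

P(D) ≈ 0.0547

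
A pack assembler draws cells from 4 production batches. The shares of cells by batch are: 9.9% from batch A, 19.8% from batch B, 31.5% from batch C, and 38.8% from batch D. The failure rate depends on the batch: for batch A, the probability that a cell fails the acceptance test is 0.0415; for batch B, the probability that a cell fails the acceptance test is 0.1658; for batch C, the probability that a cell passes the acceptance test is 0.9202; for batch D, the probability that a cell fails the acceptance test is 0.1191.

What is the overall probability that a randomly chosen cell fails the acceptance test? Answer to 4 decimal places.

P(F|C) = 1 − 0.9202 = 0.0798.
P(F) = P(F|A)·P(A) + P(F|B)·P(B) + P(F|C)·P(C) + P(F|D)·P(D)
      = 0.0415·0.099 + 0.1658·0.198 + 0.0798·0.315 + 0.1191·0.388
      = 0.0041085 + 0.0328284 + 0.025137 + 0.0462108 = 0.1082847

P(F) ≈ 0.1083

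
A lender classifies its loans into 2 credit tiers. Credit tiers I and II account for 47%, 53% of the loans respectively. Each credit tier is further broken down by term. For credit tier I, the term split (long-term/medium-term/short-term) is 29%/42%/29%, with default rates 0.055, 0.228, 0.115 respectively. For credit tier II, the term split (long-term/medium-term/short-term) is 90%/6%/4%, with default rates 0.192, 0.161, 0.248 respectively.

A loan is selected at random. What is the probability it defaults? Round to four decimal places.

P(D|I) = 0.29·0.055 + 0.42·0.228 + 0.29·0.115 = 0.01595 + 0.09576 + 0.03335 = 0.14506
P(D|II) = 0.9·0.192 + 0.06·0.161 + 0.04·0.248 = 0.1728 + 0.00966 + 0.00992 = 0.19238
Then overall,
P(D) = 0.47·0.14506 + 0.53·0.19238
      = 0.0681782 + 0.1019614 = 0.1701396

P(D) ≈ 0.1701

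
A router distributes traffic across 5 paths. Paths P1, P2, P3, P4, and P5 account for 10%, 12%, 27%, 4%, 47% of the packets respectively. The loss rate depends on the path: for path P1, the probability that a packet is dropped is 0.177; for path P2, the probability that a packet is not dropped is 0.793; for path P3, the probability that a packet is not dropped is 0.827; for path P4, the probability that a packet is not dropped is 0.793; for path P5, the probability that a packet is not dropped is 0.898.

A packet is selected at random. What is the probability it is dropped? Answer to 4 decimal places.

P(L|P2) = 1 − 0.793 = 0.207.
P(L|P3) = 1 − 0.827 = 0.173.
P(L|P4) = 1 − 0.793 = 0.207.
P(L|P5) = 1 − 0.898 = 0.102.
Summing over the partition,
P(L) = P(L|P1)·P(P1) + P(L|P2)·P(P2) + P(L|P3)·P(P3) + P(L|P4)·P(P4) + P(L|P5)·P(P5)
      = 0.177·0.1 + 0.207·0.12 + 0.173·0.27 + 0.207·0.04 + 0.102·0.47
      = 0.0177 + 0.02484 + 0.04671 + 0.00828 + 0.04794 = 0.14547

0.1455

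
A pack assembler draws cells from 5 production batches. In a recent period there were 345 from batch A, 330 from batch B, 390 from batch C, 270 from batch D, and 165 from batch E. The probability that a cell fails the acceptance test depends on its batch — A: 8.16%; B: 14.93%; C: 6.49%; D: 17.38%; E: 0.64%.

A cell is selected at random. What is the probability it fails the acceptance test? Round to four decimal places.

P(F) ≈ 0.1005

Total: 345 + 330 + 390 + 270 + 165 = 1500.
P(A) = 345/1500 = 0.23. P(B) = 330/1500 = 0.22. P(C) = 390/1500 = 0.26. P(D) = 270/1500 = 0.18. P(E) = 165/1500 = 0.11.
P(F) = P(F|A)·P(A) + P(F|B)·P(B) + P(F|C)·P(C) + P(F|D)·P(D) + P(F|E)·P(E)
      = 0.0816·0.23 + 0.1493·0.22 + 0.0649·0.26 + 0.1738·0.18 + 0.0064·0.11
      = 0.018768 + 0.032846 + 0.016874 + 0.031284 + 0.000704 = 0.100476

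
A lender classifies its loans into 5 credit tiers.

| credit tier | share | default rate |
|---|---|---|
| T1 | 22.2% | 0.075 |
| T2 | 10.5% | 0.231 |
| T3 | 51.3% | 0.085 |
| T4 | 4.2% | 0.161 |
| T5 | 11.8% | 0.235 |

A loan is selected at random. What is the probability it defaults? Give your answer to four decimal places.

P(D) = P(D|T1)·P(T1) + P(D|T2)·P(T2) + P(D|T3)·P(T3) + P(D|T4)·P(T4) + P(D|T5)·P(T5)
      = 0.075·0.222 + 0.231·0.105 + 0.085·0.513 + 0.161·0.042 + 0.235·0.118
      = 0.01665 + 0.024255 + 0.043605 + 0.006762 + 0.02773 = 0.119002

P(D) ≈ 0.1190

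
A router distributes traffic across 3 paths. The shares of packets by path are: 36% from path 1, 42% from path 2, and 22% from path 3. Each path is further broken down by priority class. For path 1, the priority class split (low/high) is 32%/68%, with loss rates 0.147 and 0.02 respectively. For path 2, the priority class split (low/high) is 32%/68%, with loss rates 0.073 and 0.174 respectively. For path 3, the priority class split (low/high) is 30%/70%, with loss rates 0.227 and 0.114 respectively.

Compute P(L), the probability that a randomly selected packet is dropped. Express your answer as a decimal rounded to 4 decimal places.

P(L|1) = 0.32·0.147 + 0.68·0.02 = 0.04704 + 0.0136 = 0.06064
P(L|2) = 0.32·0.073 + 0.68·0.174 = 0.02336 + 0.11832 = 0.14168
P(L|3) = 0.3·0.227 + 0.7·0.114 = 0.0681 + 0.0798 = 0.1479
By total probability over the outer partition,
P(L) = 0.36·0.06064 + 0.42·0.14168 + 0.22·0.1479
      = 0.0218304 + 0.0595056 + 0.032538 = 0.113874

P(L) ≈ 0.1139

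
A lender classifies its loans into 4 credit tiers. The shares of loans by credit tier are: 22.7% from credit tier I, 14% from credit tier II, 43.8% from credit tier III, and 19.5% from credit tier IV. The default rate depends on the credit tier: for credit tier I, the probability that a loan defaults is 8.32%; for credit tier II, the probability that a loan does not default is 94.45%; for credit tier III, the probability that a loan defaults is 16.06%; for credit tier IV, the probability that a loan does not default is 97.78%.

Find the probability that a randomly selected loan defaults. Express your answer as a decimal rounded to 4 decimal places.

P(D|II) = 1 − 0.9445 = 0.0555.
P(D|IV) = 1 − 0.9778 = 0.0222.
P(D) = P(D|I)·P(I) + P(D|II)·P(II) + P(D|III)·P(III) + P(D|IV)·P(IV)
      = 0.0832·0.227 + 0.0555·0.14 + 0.1606·0.438 + 0.0222·0.195
      = 0.0188864 + 0.00777 + 0.0703428 + 0.004329 = 0.1013282

P(D) ≈ 0.1013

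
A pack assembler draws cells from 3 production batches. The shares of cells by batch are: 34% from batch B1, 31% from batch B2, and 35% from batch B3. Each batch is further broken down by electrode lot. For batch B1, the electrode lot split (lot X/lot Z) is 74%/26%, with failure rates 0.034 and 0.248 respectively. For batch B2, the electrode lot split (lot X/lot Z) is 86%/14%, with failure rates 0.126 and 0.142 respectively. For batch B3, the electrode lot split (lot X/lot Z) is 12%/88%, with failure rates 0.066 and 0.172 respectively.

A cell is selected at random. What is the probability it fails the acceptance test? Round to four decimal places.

P(F|B1) = 0.74·0.034 + 0.26·0.248 = 0.02516 + 0.06448 = 0.08964
P(F|B2) = 0.86·0.126 + 0.14·0.142 = 0.10836 + 0.01988 = 0.12824
P(F|B3) = 0.12·0.066 + 0.88·0.172 = 0.00792 + 0.15136 = 0.15928
Then overall,
P(F) = 0.34·0.08964 + 0.31·0.12824 + 0.35·0.15928
      = 0.0304776 + 0.0397544 + 0.055748 = 0.12598

0.1260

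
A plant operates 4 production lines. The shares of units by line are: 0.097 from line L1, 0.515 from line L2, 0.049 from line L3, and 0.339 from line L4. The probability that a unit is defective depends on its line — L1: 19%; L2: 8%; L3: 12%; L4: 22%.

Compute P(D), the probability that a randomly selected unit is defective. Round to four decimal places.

0.1401

Using total probability over the partition,
P(D) = P(D|L1)·P(L1) + P(D|L2)·P(L2) + P(D|L3)·P(L3) + P(D|L4)·P(L4)
      = 0.19·0.097 + 0.08·0.515 + 0.12·0.049 + 0.22·0.339
      = 0.01843 + 0.0412 + 0.00588 + 0.07458 = 0.14009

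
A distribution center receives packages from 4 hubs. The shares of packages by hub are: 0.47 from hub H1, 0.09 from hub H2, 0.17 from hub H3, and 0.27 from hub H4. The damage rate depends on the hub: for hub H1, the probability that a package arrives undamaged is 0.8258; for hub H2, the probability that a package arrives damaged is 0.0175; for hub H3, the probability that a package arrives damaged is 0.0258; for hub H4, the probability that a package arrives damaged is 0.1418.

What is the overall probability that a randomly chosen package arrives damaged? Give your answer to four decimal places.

P(D|H1) = 1 − 0.8258 = 0.1742.
By the law of total probability,
P(D) = P(D|H1)·P(H1) + P(D|H2)·P(H2) + P(D|H3)·P(H3) + P(D|H4)·P(H4)
      = 0.1742·0.47 + 0.0175·0.09 + 0.0258·0.17 + 0.1418·0.27
      = 0.081874 + 0.001575 + 0.004386 + 0.038286 = 0.126121

0.1261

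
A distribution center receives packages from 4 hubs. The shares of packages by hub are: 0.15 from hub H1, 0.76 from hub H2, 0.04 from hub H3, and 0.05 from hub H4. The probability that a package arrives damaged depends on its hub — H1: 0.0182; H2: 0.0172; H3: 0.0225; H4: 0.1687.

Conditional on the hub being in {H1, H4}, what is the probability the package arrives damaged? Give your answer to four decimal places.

Let S = {H1, H4}.
P(S) = 0.15 + 0.05 = 0.2.
P(D ∩ S) = 0.0182·0.15 + 0.1687·0.05 = 0.00273 + 0.008435 = 0.011165.
P(D | S) = 0.011165 / 0.2 = 0.055825…

0.0558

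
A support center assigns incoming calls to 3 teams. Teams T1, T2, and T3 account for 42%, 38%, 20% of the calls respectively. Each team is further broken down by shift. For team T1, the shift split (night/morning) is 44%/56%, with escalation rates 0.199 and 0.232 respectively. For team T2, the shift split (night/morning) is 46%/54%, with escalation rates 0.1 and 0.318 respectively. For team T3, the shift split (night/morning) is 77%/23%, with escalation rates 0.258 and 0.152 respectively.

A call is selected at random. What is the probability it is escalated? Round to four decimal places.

P(E|T1) = 0.44·0.199 + 0.56·0.232 = 0.08756 + 0.12992 = 0.21748
P(E|T2) = 0.46·0.1 + 0.54·0.318 = 0.046 + 0.17172 = 0.21772
P(E|T3) = 0.77·0.258 + 0.23·0.152 = 0.19866 + 0.03496 = 0.23362
Then overall,
P(E) = 0.42·0.21748 + 0.38·0.21772 + 0.2·0.23362
      = 0.0913416 + 0.0827336 + 0.046724 = 0.2207992

P(E) ≈ 0.2208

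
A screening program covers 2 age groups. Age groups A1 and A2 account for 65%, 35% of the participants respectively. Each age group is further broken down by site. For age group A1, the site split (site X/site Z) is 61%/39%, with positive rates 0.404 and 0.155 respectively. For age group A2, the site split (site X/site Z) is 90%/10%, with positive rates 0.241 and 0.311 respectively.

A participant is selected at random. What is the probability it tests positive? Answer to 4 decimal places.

P(T) ≈ 0.2863

P(T|A1) = 0.61·0.404 + 0.39·0.155 = 0.24644 + 0.06045 = 0.30689
P(T|A2) = 0.9·0.241 + 0.1·0.311 = 0.2169 + 0.0311 = 0.248
Then overall,
P(T) = 0.65·0.30689 + 0.35·0.248
      = 0.1994785 + 0.0868 = 0.2862785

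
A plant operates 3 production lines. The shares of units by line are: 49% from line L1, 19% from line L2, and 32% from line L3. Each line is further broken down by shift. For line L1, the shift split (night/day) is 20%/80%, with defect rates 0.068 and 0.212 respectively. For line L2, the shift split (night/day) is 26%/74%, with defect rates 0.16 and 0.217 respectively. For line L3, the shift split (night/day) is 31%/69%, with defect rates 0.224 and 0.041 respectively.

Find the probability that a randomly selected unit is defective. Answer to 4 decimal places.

P(D|L1) = 0.2·0.068 + 0.8·0.212 = 0.0136 + 0.1696 = 0.1832
P(D|L2) = 0.26·0.16 + 0.74·0.217 = 0.0416 + 0.16058 = 0.20218
P(D|L3) = 0.31·0.224 + 0.69·0.041 = 0.06944 + 0.02829 = 0.09773
By total probability over the outer partition,
P(D) = 0.49·0.1832 + 0.19·0.20218 + 0.32·0.09773
      = 0.089768 + 0.0384142 + 0.0312736 = 0.1594558

P(D) ≈ 0.1595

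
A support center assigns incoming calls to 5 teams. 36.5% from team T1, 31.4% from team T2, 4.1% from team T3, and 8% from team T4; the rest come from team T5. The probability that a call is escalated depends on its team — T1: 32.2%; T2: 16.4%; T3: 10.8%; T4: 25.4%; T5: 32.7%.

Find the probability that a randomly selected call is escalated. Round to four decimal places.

P(E) ≈ 0.2592

P(T5) = 1 − (0.365 + 0.314 + 0.041 + 0.08) = 0.2.
By the law of total probability,
P(E) = P(E|T1)·P(T1) + P(E|T2)·P(T2) + P(E|T3)·P(T3) + P(E|T4)·P(T4) + P(E|T5)·P(T5)
      = 0.322·0.365 + 0.164·0.314 + 0.108·0.041 + 0.254·0.08 + 0.327·0.2
      = 0.11753 + 0.051496 + 0.004428 + 0.02032 + 0.0654 = 0.259174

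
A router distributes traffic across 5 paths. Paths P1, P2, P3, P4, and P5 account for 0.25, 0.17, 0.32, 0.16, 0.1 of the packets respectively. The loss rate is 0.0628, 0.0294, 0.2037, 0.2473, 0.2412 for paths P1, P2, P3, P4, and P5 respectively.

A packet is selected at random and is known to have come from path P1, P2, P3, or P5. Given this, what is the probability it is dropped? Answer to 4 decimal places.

0.1310

Let S = {P1, P2, P3, P5}.
P(S) = 0.25 + 0.17 + 0.32 + 0.1 = 0.84.
P(L ∩ S) = 0.0628·0.25 + 0.0294·0.17 + 0.2037·0.32 + 0.2412·0.1 = 0.0157 + 0.004998 + 0.065184 + 0.02412 = 0.110002.
P(L | S) = 0.110002 / 0.84 = 0.130955…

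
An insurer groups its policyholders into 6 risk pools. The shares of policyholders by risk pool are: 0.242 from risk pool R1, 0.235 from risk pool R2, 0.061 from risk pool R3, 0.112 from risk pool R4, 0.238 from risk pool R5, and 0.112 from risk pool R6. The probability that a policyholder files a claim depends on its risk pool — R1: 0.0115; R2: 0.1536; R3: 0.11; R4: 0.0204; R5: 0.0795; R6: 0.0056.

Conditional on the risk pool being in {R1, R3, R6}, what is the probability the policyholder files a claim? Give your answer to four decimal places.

P(C|S) ≈ 0.0244

Let S = {R1, R3, R6}.
P(S) = 0.242 + 0.061 + 0.112 = 0.415.
P(C ∩ S) = 0.0115·0.242 + 0.11·0.061 + 0.0056·0.112 = 0.002783 + 0.00671 + 0.0006272 = 0.0101202.
P(C | S) = 0.0101202 / 0.415 = 0.024386…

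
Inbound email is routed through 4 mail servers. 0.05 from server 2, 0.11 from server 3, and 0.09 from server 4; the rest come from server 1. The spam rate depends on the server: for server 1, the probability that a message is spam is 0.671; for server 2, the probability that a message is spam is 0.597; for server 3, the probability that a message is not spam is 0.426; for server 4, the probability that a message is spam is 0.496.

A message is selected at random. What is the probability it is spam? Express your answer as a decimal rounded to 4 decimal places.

P(1) = 1 − (0.05 + 0.11 + 0.09) = 0.75.
P(S|3) = 1 − 0.426 = 0.574.
P(S) = P(S|1)·P(1) + P(S|2)·P(2) + P(S|3)·P(3) + P(S|4)·P(4)
      = 0.671·0.75 + 0.597·0.05 + 0.574·0.11 + 0.496·0.09
      = 0.50325 + 0.02985 + 0.06314 + 0.04464 = 0.64088

0.6409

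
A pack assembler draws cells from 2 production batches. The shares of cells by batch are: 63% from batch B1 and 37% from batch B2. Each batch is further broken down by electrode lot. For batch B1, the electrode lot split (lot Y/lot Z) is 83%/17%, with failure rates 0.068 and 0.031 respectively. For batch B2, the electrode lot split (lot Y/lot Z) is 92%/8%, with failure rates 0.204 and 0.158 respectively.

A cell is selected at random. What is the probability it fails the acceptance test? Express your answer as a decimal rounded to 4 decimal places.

P(F|B1) = 0.83·0.068 + 0.17·0.031 = 0.05644 + 0.00527 = 0.06171
P(F|B2) = 0.92·0.204 + 0.08·0.158 = 0.18768 + 0.01264 = 0.20032
Then overall,
P(F) = 0.63·0.06171 + 0.37·0.20032
      = 0.0388773 + 0.0741184 = 0.1129957

P(F) ≈ 0.1130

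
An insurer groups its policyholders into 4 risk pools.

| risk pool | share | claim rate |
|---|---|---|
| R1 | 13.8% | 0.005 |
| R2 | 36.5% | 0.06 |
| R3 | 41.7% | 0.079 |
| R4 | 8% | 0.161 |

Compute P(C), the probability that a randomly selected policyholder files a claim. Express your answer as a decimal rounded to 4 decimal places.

P(C) = P(C|R1)·P(R1) + P(C|R2)·P(R2) + P(C|R3)·P(R3) + P(C|R4)·P(R4)
      = 0.005·0.138 + 0.06·0.365 + 0.079·0.417 + 0.161·0.08
      = 0.00069 + 0.0219 + 0.032943 + 0.01288 = 0.068413

P(C) ≈ 0.0684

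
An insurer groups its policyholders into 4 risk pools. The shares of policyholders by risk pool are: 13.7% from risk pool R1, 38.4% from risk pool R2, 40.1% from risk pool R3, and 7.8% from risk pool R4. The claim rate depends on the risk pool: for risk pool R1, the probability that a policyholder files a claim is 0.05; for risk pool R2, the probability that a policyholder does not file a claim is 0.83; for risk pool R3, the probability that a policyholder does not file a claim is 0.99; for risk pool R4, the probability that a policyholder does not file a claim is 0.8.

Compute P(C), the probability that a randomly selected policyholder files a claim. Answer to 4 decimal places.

P(C|R2) = 1 − 0.83 = 0.17.
P(C|R3) = 1 − 0.99 = 0.01.
P(C|R4) = 1 − 0.8 = 0.2.
P(C) = P(C|R1)·P(R1) + P(C|R2)·P(R2) + P(C|R3)·P(R3) + P(C|R4)·P(R4)
      = 0.05·0.137 + 0.17·0.384 + 0.01·0.401 + 0.2·0.078
      = 0.00685 + 0.06528 + 0.00401 + 0.0156 = 0.09174

0.0917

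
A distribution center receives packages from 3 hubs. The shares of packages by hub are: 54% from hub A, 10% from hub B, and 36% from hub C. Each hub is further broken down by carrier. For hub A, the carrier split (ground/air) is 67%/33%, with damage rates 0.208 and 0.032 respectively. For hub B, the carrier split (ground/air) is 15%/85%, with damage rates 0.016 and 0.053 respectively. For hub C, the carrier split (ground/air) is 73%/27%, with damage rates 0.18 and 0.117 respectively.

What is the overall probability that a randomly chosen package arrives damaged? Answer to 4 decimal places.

0.1444

P(D|A) = 0.67·0.208 + 0.33·0.032 = 0.13936 + 0.01056 = 0.14992
P(D|B) = 0.15·0.016 + 0.85·0.053 = 0.0024 + 0.04505 = 0.04745
P(D|C) = 0.73·0.18 + 0.27·0.117 = 0.1314 + 0.03159 = 0.16299
By total probability over the outer partition,
P(D) = 0.54·0.14992 + 0.1·0.04745 + 0.36·0.16299
      = 0.0809568 + 0.004745 + 0.0586764 = 0.1443782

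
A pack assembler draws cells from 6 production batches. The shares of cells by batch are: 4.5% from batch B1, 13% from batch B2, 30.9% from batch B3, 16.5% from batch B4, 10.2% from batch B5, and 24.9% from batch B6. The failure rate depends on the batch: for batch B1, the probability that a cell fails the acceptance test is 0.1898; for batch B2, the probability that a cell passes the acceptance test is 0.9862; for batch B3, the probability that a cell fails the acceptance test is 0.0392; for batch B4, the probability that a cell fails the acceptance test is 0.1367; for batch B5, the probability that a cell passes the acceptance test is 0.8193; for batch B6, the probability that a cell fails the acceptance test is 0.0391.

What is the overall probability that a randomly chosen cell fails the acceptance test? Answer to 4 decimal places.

P(F|B2) = 1 − 0.9862 = 0.0138.
P(F|B5) = 1 − 0.8193 = 0.1807.
P(F) = P(F|B1)·P(B1) + P(F|B2)·P(B2) + P(F|B3)·P(B3) + P(F|B4)·P(B4) + P(F|B5)·P(B5) + P(F|B6)·P(B6)
      = 0.1898·0.045 + 0.0138·0.13 + 0.0392·0.309 + 0.1367·0.165 + 0.1807·0.102 + 0.0391·0.249
      = 0.008541 + 0.001794 + 0.0121128 + 0.0225555 + 0.0184314 + 0.0097359 = 0.0731706

P(F) ≈ 0.0732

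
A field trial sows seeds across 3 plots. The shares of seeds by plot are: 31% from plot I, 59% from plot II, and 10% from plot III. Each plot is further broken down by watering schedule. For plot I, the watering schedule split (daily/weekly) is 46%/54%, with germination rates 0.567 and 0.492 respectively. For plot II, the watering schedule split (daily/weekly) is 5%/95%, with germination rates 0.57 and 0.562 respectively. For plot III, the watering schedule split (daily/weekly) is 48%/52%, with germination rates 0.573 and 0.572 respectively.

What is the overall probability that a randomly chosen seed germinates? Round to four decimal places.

P(G|I) = 0.46·0.567 + 0.54·0.492 = 0.26082 + 0.26568 = 0.5265
P(G|II) = 0.05·0.57 + 0.95·0.562 = 0.0285 + 0.5339 = 0.5624
P(G|III) = 0.48·0.573 + 0.52·0.572 = 0.27504 + 0.29744 = 0.57248
Then overall,
P(G) = 0.31·0.5265 + 0.59·0.5624 + 0.1·0.57248
      = 0.163215 + 0.331816 + 0.057248 = 0.552279

0.5523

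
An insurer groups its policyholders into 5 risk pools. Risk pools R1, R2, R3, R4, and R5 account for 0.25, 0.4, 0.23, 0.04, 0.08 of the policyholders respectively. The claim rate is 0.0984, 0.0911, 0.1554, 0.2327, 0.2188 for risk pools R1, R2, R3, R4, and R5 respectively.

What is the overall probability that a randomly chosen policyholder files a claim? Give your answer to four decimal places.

P(C) = P(C|R1)·P(R1) + P(C|R2)·P(R2) + P(C|R3)·P(R3) + P(C|R4)·P(R4) + P(C|R5)·P(R5)
      = 0.0984·0.25 + 0.0911·0.4 + 0.1554·0.23 + 0.2327·0.04 + 0.2188·0.08
      = 0.0246 + 0.03644 + 0.035742 + 0.009308 + 0.017504 = 0.123594

0.1236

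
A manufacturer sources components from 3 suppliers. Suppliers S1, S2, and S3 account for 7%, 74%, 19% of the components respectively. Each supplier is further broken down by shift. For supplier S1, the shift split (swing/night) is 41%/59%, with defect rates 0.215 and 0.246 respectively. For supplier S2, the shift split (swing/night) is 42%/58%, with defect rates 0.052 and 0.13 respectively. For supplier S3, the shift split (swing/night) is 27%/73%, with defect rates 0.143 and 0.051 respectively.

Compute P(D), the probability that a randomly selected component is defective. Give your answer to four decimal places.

P(D|S1) = 0.41·0.215 + 0.59·0.246 = 0.08815 + 0.14514 = 0.23329
P(D|S2) = 0.42·0.052 + 0.58·0.13 = 0.02184 + 0.0754 = 0.09724
P(D|S3) = 0.27·0.143 + 0.73·0.051 = 0.03861 + 0.03723 = 0.07584
By total probability over the outer partition,
P(D) = 0.07·0.23329 + 0.74·0.09724 + 0.19·0.07584
      = 0.0163303 + 0.0719576 + 0.0144096 = 0.1026975

0.1027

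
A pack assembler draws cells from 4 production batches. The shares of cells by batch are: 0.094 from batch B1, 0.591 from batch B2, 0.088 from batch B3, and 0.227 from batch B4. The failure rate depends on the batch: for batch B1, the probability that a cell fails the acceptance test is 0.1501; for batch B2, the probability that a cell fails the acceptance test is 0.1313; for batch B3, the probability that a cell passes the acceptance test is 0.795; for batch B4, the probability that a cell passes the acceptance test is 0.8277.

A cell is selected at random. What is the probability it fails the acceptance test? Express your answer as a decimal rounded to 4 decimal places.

0.1489

P(F|B3) = 1 − 0.795 = 0.205.
P(F|B4) = 1 − 0.8277 = 0.1723.
P(F) = P(F|B1)·P(B1) + P(F|B2)·P(B2) + P(F|B3)·P(B3) + P(F|B4)·P(B4)
      = 0.1501·0.094 + 0.1313·0.591 + 0.205·0.088 + 0.1723·0.227
      = 0.0141094 + 0.0775983 + 0.01804 + 0.0391121 = 0.1488598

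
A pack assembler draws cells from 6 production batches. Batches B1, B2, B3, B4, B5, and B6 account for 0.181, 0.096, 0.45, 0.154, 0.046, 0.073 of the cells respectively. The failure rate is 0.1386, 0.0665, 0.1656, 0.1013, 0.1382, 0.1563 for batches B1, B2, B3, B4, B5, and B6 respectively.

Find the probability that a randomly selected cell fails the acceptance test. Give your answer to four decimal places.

By the law of total probability,
P(F) = P(F|B1)·P(B1) + P(F|B2)·P(B2) + P(F|B3)·P(B3) + P(F|B4)·P(B4) + P(F|B5)·P(B5) + P(F|B6)·P(B6)
      = 0.1386·0.181 + 0.0665·0.096 + 0.1656·0.45 + 0.1013·0.154 + 0.1382·0.046 + 0.1563·0.073
      = 0.0250866 + 0.006384 + 0.07452 + 0.0156002 + 0.0063572 + 0.0114099 = 0.1393579

0.1394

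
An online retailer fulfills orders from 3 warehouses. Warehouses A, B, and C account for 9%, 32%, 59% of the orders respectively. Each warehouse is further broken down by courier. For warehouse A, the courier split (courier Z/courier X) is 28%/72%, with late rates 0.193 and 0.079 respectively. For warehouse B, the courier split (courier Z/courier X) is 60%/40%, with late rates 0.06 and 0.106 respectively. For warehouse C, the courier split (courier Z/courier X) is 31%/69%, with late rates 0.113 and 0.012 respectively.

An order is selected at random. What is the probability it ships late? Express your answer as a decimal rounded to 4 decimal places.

0.0606

P(L|A) = 0.28·0.193 + 0.72·0.079 = 0.05404 + 0.05688 = 0.11092
P(L|B) = 0.6·0.06 + 0.4·0.106 = 0.036 + 0.0424 = 0.0784
P(L|C) = 0.31·0.113 + 0.69·0.012 = 0.03503 + 0.00828 = 0.04331
Then overall,
P(L) = 0.09·0.11092 + 0.32·0.0784 + 0.59·0.04331
      = 0.0099828 + 0.025088 + 0.0255529 = 0.0606237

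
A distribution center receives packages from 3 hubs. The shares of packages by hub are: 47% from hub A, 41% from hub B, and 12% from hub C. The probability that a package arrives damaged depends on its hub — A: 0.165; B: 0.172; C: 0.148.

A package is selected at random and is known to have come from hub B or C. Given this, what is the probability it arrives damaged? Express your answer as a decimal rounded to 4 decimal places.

Let S = {B, C}.
P(S) = 0.41 + 0.12 = 0.53.
P(D ∩ S) = 0.172·0.41 + 0.148·0.12 = 0.07052 + 0.01776 = 0.08828.
P(D | S) = 0.08828 / 0.53 = 0.166566…

0.1666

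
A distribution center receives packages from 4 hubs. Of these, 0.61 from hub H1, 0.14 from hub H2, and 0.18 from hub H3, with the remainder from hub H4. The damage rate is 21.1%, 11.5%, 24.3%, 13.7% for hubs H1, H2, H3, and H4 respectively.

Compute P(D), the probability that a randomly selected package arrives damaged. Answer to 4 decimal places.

P(H4) = 1 − (0.61 + 0.14 + 0.18) = 0.07.
Summing over the partition,
P(D) = P(D|H1)·P(H1) + P(D|H2)·P(H2) + P(D|H3)·P(H3) + P(D|H4)·P(H4)
      = 0.211·0.61 + 0.115·0.14 + 0.243·0.18 + 0.137·0.07
      = 0.12871 + 0.0161 + 0.04374 + 0.00959 = 0.19814

0.1981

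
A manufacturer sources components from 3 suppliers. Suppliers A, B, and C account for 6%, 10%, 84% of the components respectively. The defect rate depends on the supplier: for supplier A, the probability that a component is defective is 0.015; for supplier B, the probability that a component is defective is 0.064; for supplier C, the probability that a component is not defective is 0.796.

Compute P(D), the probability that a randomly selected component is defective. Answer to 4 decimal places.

P(D|C) = 1 − 0.796 = 0.204.
Summing over the partition,
P(D) = P(D|A)·P(A) + P(D|B)·P(B) + P(D|C)·P(C)
      = 0.015·0.06 + 0.064·0.1 + 0.204·0.84
      = 0.0009 + 0.0064 + 0.17136 = 0.17866

0.1787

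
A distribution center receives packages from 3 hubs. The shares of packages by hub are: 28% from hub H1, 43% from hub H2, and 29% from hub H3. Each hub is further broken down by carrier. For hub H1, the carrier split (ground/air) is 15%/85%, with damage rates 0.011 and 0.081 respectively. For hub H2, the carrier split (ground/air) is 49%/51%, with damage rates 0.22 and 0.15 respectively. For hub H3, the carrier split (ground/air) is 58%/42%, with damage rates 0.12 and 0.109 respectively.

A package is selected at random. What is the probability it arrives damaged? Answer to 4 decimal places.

0.1324

P(D|H1) = 0.15·0.011 + 0.85·0.081 = 0.00165 + 0.06885 = 0.0705
P(D|H2) = 0.49·0.22 + 0.51·0.15 = 0.1078 + 0.0765 = 0.1843
P(D|H3) = 0.58·0.12 + 0.42·0.109 = 0.0696 + 0.04578 = 0.11538
Then overall,
P(D) = 0.28·0.0705 + 0.43·0.1843 + 0.29·0.11538
      = 0.01974 + 0.079249 + 0.0334602 = 0.1324492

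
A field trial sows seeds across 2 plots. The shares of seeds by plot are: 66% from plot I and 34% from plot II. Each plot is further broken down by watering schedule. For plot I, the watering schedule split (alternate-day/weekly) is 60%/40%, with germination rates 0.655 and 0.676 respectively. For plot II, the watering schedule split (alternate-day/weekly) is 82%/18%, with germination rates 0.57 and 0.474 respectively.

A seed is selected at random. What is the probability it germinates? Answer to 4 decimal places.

0.6258

P(G|I) = 0.6·0.655 + 0.4·0.676 = 0.393 + 0.2704 = 0.6634
P(G|II) = 0.82·0.57 + 0.18·0.474 = 0.4674 + 0.08532 = 0.55272
By total probability over the outer partition,
P(G) = 0.66·0.6634 + 0.34·0.55272
      = 0.437844 + 0.1879248 = 0.6257688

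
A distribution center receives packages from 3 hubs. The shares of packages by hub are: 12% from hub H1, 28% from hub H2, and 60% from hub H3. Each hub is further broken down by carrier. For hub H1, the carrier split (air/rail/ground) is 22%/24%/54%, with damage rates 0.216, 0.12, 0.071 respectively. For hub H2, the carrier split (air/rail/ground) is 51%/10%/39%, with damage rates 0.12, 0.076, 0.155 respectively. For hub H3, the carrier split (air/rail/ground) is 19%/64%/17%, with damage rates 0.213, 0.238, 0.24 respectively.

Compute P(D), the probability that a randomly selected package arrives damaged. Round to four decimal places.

P(D|H1) = 0.22·0.216 + 0.24·0.12 + 0.54·0.071 = 0.04752 + 0.0288 + 0.03834 = 0.11466
P(D|H2) = 0.51·0.12 + 0.1·0.076 + 0.39·0.155 = 0.0612 + 0.0076 + 0.06045 = 0.12925
P(D|H3) = 0.19·0.213 + 0.64·0.238 + 0.17·0.24 = 0.04047 + 0.15232 + 0.0408 = 0.23359
Then overall,
P(D) = 0.12·0.11466 + 0.28·0.12925 + 0.6·0.23359
      = 0.0137592 + 0.03619 + 0.140154 = 0.1901032

P(D) ≈ 0.1901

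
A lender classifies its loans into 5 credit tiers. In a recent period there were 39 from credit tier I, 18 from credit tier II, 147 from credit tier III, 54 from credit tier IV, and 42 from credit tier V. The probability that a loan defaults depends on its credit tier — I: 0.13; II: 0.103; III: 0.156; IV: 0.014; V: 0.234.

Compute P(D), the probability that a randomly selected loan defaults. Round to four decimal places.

0.1348

Total: 39 + 18 + 147 + 54 + 42 = 300.
P(I) = 39/300 = 0.13. P(II) = 18/300 = 0.06. P(III) = 147/300 = 0.49. P(IV) = 54/300 = 0.18. P(V) = 42/300 = 0.14.
P(D) = P(D|I)·P(I) + P(D|II)·P(II) + P(D|III)·P(III) + P(D|IV)·P(IV) + P(D|V)·P(V)
      = 0.13·0.13 + 0.103·0.06 + 0.156·0.49 + 0.014·0.18 + 0.234·0.14
      = 0.0169 + 0.00618 + 0.07644 + 0.00252 + 0.03276 = 0.1348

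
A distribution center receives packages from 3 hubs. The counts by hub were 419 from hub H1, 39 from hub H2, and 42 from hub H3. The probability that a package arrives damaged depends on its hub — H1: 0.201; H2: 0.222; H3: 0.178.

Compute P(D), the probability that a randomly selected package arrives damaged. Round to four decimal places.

0.2007

Total: 419 + 39 + 42 = 500.
P(H1) = 419/500 = 0.838. P(H2) = 39/500 = 0.078. P(H3) = 42/500 = 0.084.
P(D) = P(D|H1)·P(H1) + P(D|H2)·P(H2) + P(D|H3)·P(H3)
      = 0.201·0.838 + 0.222·0.078 + 0.178·0.084
      = 0.168438 + 0.017316 + 0.014952 = 0.200706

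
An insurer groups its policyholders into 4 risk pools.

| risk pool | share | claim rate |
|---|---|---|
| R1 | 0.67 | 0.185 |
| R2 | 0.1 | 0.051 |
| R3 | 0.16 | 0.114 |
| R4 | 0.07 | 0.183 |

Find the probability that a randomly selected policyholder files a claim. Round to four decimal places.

P(C) ≈ 0.1601

P(C) = P(C|R1)·P(R1) + P(C|R2)·P(R2) + P(C|R3)·P(R3) + P(C|R4)·P(R4)
      = 0.185·0.67 + 0.051·0.1 + 0.114·0.16 + 0.183·0.07
      = 0.12395 + 0.0051 + 0.01824 + 0.01281 = 0.1601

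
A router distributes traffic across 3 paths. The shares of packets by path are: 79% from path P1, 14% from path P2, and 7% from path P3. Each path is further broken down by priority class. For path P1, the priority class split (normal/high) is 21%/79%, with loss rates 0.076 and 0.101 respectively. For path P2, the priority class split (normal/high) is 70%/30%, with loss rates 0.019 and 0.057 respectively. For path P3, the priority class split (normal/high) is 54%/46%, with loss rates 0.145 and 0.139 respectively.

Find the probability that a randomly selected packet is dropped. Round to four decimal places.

P(L|P1) = 0.21·0.076 + 0.79·0.101 = 0.01596 + 0.07979 = 0.09575
P(L|P2) = 0.7·0.019 + 0.3·0.057 = 0.0133 + 0.0171 = 0.0304
P(L|P3) = 0.54·0.145 + 0.46·0.139 = 0.0783 + 0.06394 = 0.14224
Then overall,
P(L) = 0.79·0.09575 + 0.14·0.0304 + 0.07·0.14224
      = 0.0756425 + 0.004256 + 0.0099568 = 0.0898553

0.0899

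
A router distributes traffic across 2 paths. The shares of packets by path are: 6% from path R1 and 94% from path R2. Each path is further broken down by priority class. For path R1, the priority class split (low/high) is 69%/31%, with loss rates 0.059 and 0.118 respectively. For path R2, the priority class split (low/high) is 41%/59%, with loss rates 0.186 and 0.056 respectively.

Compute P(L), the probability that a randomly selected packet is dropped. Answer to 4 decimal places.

P(L) ≈ 0.1074

P(L|R1) = 0.69·0.059 + 0.31·0.118 = 0.04071 + 0.03658 = 0.07729
P(L|R2) = 0.41·0.186 + 0.59·0.056 = 0.07626 + 0.03304 = 0.1093
Then overall,
P(L) = 0.06·0.07729 + 0.94·0.1093
      = 0.0046374 + 0.102742 = 0.1073794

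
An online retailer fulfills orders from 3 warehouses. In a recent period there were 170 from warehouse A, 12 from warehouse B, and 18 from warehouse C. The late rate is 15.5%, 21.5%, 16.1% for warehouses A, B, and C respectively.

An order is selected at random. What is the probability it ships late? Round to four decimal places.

Total: 170 + 12 + 18 = 200.
P(A) = 170/200 = 0.85. P(B) = 12/200 = 0.06. P(C) = 18/200 = 0.09.
P(L) = P(L|A)·P(A) + P(L|B)·P(B) + P(L|C)·P(C)
      = 0.155·0.85 + 0.215·0.06 + 0.161·0.09
      = 0.13175 + 0.0129 + 0.01449 = 0.15914

P(L) ≈ 0.1591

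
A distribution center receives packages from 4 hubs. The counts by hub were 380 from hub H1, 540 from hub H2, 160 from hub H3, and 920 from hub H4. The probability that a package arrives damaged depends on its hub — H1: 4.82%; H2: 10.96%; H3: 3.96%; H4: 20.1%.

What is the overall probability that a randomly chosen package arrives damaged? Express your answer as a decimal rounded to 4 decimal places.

Total: 380 + 540 + 160 + 920 = 2000.
P(H1) = 380/2000 = 0.19. P(H2) = 540/2000 = 0.27. P(H3) = 160/2000 = 0.08. P(H4) = 920/2000 = 0.46.
P(D) = P(D|H1)·P(H1) + P(D|H2)·P(H2) + P(D|H3)·P(H3) + P(D|H4)·P(H4)
      = 0.0482·0.19 + 0.1096·0.27 + 0.0396·0.08 + 0.201·0.46
      = 0.009158 + 0.029592 + 0.003168 + 0.09246 = 0.134378

P(D) ≈ 0.1344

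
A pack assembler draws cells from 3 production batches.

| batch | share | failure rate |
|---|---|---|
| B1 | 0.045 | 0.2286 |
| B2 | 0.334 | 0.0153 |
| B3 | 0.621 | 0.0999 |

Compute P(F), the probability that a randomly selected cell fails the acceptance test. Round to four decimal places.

P(F) ≈ 0.0774

P(F) = P(F|B1)·P(B1) + P(F|B2)·P(B2) + P(F|B3)·P(B3)
      = 0.2286·0.045 + 0.0153·0.334 + 0.0999·0.621
      = 0.010287 + 0.0051102 + 0.0620379 = 0.0774351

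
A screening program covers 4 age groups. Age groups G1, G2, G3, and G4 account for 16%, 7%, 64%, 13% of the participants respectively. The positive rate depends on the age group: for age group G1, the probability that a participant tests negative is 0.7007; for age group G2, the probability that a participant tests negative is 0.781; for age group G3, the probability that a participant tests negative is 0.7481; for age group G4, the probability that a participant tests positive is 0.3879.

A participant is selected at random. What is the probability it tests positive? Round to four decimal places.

P(T) ≈ 0.2749

P(T|G1) = 1 − 0.7007 = 0.2993.
P(T|G2) = 1 − 0.781 = 0.219.
P(T|G3) = 1 − 0.7481 = 0.2519.
Summing over the partition,
P(T) = P(T|G1)·P(G1) + P(T|G2)·P(G2) + P(T|G3)·P(G3) + P(T|G4)·P(G4)
      = 0.2993·0.16 + 0.219·0.07 + 0.2519·0.64 + 0.3879·0.13
      = 0.047888 + 0.01533 + 0.161216 + 0.050427 = 0.274861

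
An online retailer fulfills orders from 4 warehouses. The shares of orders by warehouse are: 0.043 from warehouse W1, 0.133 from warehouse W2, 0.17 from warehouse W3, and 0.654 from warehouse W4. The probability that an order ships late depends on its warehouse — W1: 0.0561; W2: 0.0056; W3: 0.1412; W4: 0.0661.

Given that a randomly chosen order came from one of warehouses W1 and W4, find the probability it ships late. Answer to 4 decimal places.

Let S = {W1, W4}.
P(S) = 0.043 + 0.654 = 0.697.
P(L ∩ S) = 0.0561·0.043 + 0.0661·0.654 = 0.0024123 + 0.0432294 = 0.0456417.
P(L | S) = 0.0456417 / 0.697 = 0.065483…

P(L|S) ≈ 0.0655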